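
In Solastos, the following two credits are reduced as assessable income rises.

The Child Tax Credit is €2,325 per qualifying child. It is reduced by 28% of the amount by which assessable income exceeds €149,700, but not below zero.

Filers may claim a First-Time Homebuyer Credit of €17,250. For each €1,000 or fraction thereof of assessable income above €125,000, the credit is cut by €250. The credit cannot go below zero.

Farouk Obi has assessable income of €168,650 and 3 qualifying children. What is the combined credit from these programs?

Child Tax Credit: base = 3 × €2,325 = €6,975. 28% of the €18,950 excess over €149,700 is €5,306; credit = €6,975 − €5,306 = €1,669.
First-Time Homebuyer Credit: income exceeds €125,000 by €43,650, which is 44 full-or-partial €1,000 increments; reduction = 44 × €250 = €11,000, leaving €6,250.
Total: €1,669 + €6,250 = €7,919.

€7,919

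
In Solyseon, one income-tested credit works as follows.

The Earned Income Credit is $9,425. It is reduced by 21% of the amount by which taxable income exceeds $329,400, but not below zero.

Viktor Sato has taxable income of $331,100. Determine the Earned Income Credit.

Earned Income Credit: 21% of the $1,700 excess over $329,400 is $357; credit = $9,425 − $357 = $9,068.

$9,068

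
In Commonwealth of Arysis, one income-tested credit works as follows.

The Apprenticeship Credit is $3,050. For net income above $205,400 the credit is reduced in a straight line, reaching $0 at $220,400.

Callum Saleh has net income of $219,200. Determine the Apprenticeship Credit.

$244

Apprenticeship Credit: $219,200 is $13,800 into a $15,000 phase-out range, leaving 1,200/15,000 of the credit: $3,050 × 1,200/15,000 = $244.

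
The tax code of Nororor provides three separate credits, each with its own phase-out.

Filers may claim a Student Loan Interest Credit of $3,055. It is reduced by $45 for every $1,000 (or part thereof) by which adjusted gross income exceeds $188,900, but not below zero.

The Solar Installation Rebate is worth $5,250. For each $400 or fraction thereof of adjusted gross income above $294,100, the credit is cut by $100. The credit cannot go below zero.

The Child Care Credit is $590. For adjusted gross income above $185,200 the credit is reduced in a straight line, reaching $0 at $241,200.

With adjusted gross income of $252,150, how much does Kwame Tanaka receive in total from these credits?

$5,425

Student Loan Interest Credit: income exceeds $188,900 by $63,250, which is 64 full-or-partial $1,000 increments; reduction = 64 × $45 = $2,880, leaving $175.
Solar Installation Rebate: $252,150 is at or below the $294,100 threshold, so the full $5,250 applies.
Child Care Credit: $252,150 is at or above $241,200, so the credit is $0.
Total: $175 + $5,250 + $0 = $5,425.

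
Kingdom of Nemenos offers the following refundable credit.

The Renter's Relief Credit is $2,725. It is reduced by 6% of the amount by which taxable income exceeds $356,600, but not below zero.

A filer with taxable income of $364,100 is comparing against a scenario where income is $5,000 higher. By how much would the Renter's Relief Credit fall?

At $364,100 — 6% of the $7,500 excess over $356,600 is $450; credit = $2,725 − $450 = $2,275.
At $369,100 — 6% of the $12,500 excess over $356,600 is $750; credit = $2,725 − $750 = $1,975.
Lost: $2,275 − $1,975 = $300.

$300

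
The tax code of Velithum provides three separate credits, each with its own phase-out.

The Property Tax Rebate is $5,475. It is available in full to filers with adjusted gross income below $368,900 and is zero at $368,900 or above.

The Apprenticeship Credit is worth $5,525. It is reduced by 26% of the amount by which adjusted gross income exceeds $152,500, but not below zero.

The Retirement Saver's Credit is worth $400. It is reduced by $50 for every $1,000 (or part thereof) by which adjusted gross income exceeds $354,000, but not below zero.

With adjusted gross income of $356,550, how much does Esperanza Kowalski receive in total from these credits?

$5,725

Property Tax Rebate: $356,550 is below the $368,900 cutoff, so the full $5,475 applies.
Apprenticeship Credit: 26% of the $204,050 excess over $152,500 is $53,053 ≥ base, so the credit is $0.
Retirement Saver's Credit: income exceeds $354,000 by $2,550, which is 3 full-or-partial $1,000 increments; reduction = 3 × $50 = $150, leaving $250.
Total: $5,475 + $0 + $250 = $5,725.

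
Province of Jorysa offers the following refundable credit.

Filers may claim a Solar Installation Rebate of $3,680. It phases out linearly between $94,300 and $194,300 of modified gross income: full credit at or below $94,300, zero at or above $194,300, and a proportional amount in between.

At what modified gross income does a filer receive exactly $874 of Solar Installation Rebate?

$874 is 874/3,680 of the full $3,680, so 2,806/3,680 of the $100,000 range has been used: income = $94,300 + $100,000 × 2,806/3,680 = $170,550.

$170,550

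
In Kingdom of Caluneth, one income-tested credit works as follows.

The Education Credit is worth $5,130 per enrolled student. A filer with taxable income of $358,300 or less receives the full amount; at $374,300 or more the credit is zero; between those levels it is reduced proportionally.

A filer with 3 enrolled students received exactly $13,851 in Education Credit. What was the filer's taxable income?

$359,900

Full credit = 3 × $5,130 = $15,390.
$13,851 is 13,851/15,390 of the full $15,390, so 1,539/15,390 of the $16,000 range has been used: income = $358,300 + $16,000 × 1,539/15,390 = $359,900.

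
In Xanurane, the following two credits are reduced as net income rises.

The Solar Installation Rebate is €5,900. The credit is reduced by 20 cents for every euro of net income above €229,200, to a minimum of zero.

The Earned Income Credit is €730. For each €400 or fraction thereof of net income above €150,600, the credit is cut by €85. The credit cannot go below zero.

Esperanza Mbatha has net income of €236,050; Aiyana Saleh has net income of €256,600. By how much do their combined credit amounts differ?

€4,110

Esperanza (€236,050): Solar Installation Rebate: 20% of the €6,850 excess over €229,200 is €1,370; credit = €5,900 − €1,370 = €4,530. Earned Income Credit: income exceeds €150,600 by €85,450 → 214 increments × €85 = €18,190 ≥ base, so the credit is €0. total €4,530 + €0 = €4,530
Aiyana (€256,600): Solar Installation Rebate: 20% of the €27,400 excess over €229,200 is €5,480; credit = €5,900 − €5,480 = €420. Earned Income Credit: income exceeds €150,600 by €106,000 → 265 increments × €85 = €22,525 ≥ base, so the credit is €0. total €420 + €0 = €420
Difference: |€4,530 − €420| = €4,110.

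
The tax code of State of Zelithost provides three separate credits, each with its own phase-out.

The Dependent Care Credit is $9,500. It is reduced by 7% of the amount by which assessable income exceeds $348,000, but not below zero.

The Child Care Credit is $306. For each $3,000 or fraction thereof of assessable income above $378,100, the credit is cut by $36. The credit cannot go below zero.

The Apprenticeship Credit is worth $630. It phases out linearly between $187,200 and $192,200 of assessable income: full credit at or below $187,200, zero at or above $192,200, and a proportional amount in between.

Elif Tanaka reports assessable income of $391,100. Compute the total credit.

Dependent Care Credit: 7% of the $43,100 excess over $348,000 is $3,017; credit = $9,500 − $3,017 = $6,483.
Child Care Credit: income exceeds $378,100 by $13,000, which is 5 full-or-partial $3,000 increments; reduction = 5 × $36 = $180, leaving $126.
Apprenticeship Credit: $391,100 is at or above $192,200, so the credit is $0.
Total: $6,483 + $126 + $0 = $6,609.

$6,609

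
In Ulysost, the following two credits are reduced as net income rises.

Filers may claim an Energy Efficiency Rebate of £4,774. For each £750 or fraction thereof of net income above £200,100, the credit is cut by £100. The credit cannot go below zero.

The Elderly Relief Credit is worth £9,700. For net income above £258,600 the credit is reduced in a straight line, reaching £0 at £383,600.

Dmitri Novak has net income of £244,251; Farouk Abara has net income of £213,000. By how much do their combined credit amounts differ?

£2,974

Dmitri (£244,251): Energy Efficiency Rebate: income exceeds £200,100 by £44,151 → 59 increments × £100 = £5,900 ≥ base, so the credit is £0. Elderly Relief Credit: £244,251 is at or below the £258,600 threshold, so the full £9,700 applies. total £0 + £9,700 = £9,700
Farouk (£213,000): Energy Efficiency Rebate: income exceeds £200,100 by £12,900, which is 18 full-or-partial £750 increments; reduction = 18 × £100 = £1,800, leaving £2,974. Elderly Relief Credit: £213,000 is at or below the £258,600 threshold, so the full £9,700 applies. total £2,974 + £9,700 = £12,674
Difference: |£9,700 − £12,674| = £2,974.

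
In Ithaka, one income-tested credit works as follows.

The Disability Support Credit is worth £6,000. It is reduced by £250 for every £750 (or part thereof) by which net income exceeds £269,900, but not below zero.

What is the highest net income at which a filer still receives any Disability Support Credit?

After 23 increments the reduction is 23 × £250 = £5,750, leaving £250; one more increment wipes it out. Increment 23 ends at excess 23 × £750 = £17,250, so the highest qualifying income is £269,900 + £17,250 = £287,150.

£287,150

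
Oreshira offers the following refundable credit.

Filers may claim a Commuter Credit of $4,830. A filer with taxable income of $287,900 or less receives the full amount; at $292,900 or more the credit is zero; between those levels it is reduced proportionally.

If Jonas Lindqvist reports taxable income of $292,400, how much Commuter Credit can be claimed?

Commuter Credit: $292,400 is $4,500 into a $5,000 phase-out range, leaving 500/5,000 of the credit: $4,830 × 500/5,000 = $483.

$483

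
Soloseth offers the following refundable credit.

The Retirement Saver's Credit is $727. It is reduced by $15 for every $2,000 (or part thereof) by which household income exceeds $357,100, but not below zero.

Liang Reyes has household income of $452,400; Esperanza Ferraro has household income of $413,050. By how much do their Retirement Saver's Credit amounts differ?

$300

Liang ($452,400): Retirement Saver's Credit: income exceeds $357,100 by $95,300, which is 48 full-or-partial $2,000 increments; reduction = 48 × $15 = $720, leaving $7.
Esperanza ($413,050): Retirement Saver's Credit: income exceeds $357,100 by $55,950, which is 28 full-or-partial $2,000 increments; reduction = 28 × $15 = $420, leaving $307.
Difference: |$7 − $307| = $300.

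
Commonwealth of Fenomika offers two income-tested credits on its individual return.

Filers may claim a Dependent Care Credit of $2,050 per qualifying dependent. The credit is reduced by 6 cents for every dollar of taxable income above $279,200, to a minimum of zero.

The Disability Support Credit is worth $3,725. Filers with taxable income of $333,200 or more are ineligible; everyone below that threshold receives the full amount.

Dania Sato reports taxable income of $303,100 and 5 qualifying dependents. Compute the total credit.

$12,541

Dependent Care Credit: base = 5 × $2,050 = $10,250. 6% of the $23,900 excess over $279,200 is $1,434; credit = $10,250 − $1,434 = $8,816.
Disability Support Credit: $303,100 is below the $333,200 cutoff, so the full $3,725 applies.
Total: $8,816 + $3,725 = $12,541.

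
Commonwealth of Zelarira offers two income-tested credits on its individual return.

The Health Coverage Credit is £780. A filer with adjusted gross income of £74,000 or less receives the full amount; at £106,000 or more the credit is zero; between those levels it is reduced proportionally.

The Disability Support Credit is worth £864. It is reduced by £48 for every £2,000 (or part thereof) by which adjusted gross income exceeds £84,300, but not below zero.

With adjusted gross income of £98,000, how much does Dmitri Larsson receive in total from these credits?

Health Coverage Credit: £98,000 is £24,000 into a £32,000 phase-out range, leaving 8,000/32,000 of the credit: £780 × 8,000/32,000 = £195.
Disability Support Credit: income exceeds £84,300 by £13,700, which is 7 full-or-partial £2,000 increments; reduction = 7 × £48 = £336, leaving £528.
Total: £195 + £528 = £723.

£723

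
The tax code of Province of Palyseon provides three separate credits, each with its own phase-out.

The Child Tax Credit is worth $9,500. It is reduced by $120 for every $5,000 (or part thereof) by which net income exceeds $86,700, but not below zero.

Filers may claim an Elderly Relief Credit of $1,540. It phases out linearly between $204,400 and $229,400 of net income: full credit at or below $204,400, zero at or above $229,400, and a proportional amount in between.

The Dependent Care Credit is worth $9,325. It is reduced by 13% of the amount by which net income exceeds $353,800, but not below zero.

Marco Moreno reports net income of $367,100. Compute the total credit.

Child Tax Credit: income exceeds $86,700 by $280,400, which is 57 full-or-partial $5,000 increments; reduction = 57 × $120 = $6,840, leaving $2,660.
Elderly Relief Credit: $367,100 is at or above $229,400, so the credit is $0.
Dependent Care Credit: 13% of the $13,300 excess over $353,800 is $1,729; credit = $9,325 − $1,729 = $7,596.
Total: $2,660 + $0 + $7,596 = $10,256.

$10,256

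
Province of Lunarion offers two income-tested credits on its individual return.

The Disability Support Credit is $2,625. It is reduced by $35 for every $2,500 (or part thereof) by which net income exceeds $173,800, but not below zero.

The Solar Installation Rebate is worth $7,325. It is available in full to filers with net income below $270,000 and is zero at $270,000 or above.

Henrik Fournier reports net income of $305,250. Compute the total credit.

Disability Support Credit: income exceeds $173,800 by $131,450, which is 53 full-or-partial $2,500 increments; reduction = 53 × $35 = $1,855, leaving $770.
Solar Installation Rebate: $305,250 meets or exceeds the $270,000 cutoff, so the credit is $0.
Total: $770 + $0 = $770.

$770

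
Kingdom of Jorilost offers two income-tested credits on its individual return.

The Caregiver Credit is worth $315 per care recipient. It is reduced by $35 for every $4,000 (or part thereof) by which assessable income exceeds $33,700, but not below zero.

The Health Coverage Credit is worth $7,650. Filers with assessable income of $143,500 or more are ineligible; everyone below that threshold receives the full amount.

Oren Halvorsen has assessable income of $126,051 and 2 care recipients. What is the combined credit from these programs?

$7,650

Caregiver Credit: base = 2 × $315 = $630. income exceeds $33,700 by $92,351 → 24 increments × $35 = $840 ≥ base, so the credit is $0.
Health Coverage Credit: $126,051 is below the $143,500 cutoff, so the full $7,650 applies.
Total: $0 + $7,650 = $7,650.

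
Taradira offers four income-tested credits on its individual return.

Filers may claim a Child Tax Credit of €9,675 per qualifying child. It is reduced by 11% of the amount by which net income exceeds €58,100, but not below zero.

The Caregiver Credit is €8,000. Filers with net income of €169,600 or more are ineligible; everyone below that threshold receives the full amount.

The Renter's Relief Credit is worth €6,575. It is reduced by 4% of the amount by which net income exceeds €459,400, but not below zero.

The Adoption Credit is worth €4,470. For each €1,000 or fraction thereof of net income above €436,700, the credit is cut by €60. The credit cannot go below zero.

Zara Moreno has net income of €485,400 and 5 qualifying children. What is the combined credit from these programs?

€8,437

Child Tax Credit: base = 5 × €9,675 = €48,375. 11% of the €427,300 excess over €58,100 is €47,003; credit = €48,375 − €47,003 = €1,372.
Caregiver Credit: €485,400 meets or exceeds the €169,600 cutoff, so the credit is €0.
Renter's Relief Credit: 4% of the €26,000 excess over €459,400 is €1,040; credit = €6,575 − €1,040 = €5,535.
Adoption Credit: income exceeds €436,700 by €48,700, which is 49 full-or-partial €1,000 increments; reduction = 49 × €60 = €2,940, leaving €1,530.
Total: €1,372 + €0 + €5,535 + €1,530 = €8,437.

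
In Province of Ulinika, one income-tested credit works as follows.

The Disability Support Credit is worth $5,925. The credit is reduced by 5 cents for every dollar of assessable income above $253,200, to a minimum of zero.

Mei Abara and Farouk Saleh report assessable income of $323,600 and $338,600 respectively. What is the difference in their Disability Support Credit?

Mei ($323,600): Disability Support Credit: 5% of the $70,400 excess over $253,200 is $3,520; credit = $5,925 − $3,520 = $2,405.
Farouk ($338,600): Disability Support Credit: 5% of the $85,400 excess over $253,200 is $4,270; credit = $5,925 − $4,270 = $1,655.
Difference: |$2,405 − $1,655| = $750.

$750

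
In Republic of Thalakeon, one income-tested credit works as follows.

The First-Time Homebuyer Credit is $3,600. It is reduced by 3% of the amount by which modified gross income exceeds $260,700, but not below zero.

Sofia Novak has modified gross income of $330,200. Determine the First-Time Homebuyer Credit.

$1,515

First-Time Homebuyer Credit: 3% of the $69,500 excess over $260,700 is $2,085; credit = $3,600 − $2,085 = $1,515.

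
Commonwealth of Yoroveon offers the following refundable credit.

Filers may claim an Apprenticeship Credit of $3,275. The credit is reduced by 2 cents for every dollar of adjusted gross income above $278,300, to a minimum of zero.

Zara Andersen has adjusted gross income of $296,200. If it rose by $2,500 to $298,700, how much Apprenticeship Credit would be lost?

At $296,200 — 2% of the $17,900 excess over $278,300 is $358; credit = $3,275 − $358 = $2,917.
At $298,700 — 2% of the $20,400 excess over $278,300 is $408; credit = $3,275 − $408 = $2,867.
Lost: $2,917 − $2,867 = $50.

$50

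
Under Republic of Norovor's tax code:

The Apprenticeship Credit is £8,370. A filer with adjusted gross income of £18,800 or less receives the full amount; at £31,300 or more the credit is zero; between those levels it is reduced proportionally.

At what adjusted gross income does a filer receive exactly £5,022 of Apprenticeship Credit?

£23,800

£5,022 is 5,022/8,370 of the full £8,370, so 3,348/8,370 of the £12,500 range has been used: income = £18,800 + £12,500 × 3,348/8,370 = £23,800.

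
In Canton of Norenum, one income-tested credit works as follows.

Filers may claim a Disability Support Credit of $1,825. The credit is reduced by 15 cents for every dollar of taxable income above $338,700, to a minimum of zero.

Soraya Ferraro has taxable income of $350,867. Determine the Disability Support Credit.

Disability Support Credit: 15% of the $12,167 excess over $338,700 is $1,825.05 ≥ base, so the credit is $0.

$0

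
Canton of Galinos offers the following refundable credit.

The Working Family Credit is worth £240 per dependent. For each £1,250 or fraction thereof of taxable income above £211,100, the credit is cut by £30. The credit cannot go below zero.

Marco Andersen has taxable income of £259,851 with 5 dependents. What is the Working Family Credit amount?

Working Family Credit: base = 5 × £240 = £1,200. income exceeds £211,100 by £48,751 → 40 increments × £30 = £1,200 ≥ base, so the credit is £0.

£0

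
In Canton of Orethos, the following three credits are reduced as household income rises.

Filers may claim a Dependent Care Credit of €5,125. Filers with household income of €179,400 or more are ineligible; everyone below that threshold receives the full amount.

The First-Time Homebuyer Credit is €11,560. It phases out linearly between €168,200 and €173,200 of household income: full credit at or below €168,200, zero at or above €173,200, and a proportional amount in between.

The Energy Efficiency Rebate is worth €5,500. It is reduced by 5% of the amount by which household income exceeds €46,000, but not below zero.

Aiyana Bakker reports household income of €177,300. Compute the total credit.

Dependent Care Credit: €177,300 is below the €179,400 cutoff, so the full €5,125 applies.
First-Time Homebuyer Credit: €177,300 is at or above €173,200, so the credit is €0.
Energy Efficiency Rebate: 5% of the €131,300 excess over €46,000 is €6,565 ≥ base, so the credit is €0.
Total: €5,125 + €0 + €0 = €5,125.

€5,125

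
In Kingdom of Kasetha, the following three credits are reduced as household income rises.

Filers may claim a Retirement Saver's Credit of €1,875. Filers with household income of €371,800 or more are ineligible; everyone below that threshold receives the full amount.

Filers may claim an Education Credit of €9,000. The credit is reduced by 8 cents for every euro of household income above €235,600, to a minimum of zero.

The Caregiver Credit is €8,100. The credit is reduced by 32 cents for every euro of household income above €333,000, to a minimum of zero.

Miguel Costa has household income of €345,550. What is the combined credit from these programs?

Retirement Saver's Credit: €345,550 is below the €371,800 cutoff, so the full €1,875 applies.
Education Credit: 8% of the €109,950 excess over €235,600 is €8,796; credit = €9,000 − €8,796 = €204.
Caregiver Credit: 32% of the €12,550 excess over €333,000 is €4,016; credit = €8,100 − €4,016 = €4,084.
Total: €1,875 + €204 + €4,084 = €6,163.

€6,163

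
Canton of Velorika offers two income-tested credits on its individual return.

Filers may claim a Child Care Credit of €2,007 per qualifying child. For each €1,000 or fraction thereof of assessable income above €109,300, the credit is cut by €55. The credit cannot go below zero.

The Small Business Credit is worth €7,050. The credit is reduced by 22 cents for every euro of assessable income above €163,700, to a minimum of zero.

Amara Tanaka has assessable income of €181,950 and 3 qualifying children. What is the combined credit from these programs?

€5,041

Child Care Credit: base = 3 × €2,007 = €6,021. income exceeds €109,300 by €72,650, which is 73 full-or-partial €1,000 increments; reduction = 73 × €55 = €4,015, leaving €2,006.
Small Business Credit: 22% of the €18,250 excess over €163,700 is €4,015; credit = €7,050 − €4,015 = €3,035.
Total: €2,006 + €3,035 = €5,041.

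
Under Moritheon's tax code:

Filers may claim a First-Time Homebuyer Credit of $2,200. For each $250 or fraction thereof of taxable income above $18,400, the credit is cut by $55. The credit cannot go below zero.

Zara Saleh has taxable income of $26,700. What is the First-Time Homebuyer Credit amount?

First-Time Homebuyer Credit: income exceeds $18,400 by $8,300, which is 34 full-or-partial $250 increments; reduction = 34 × $55 = $1,870, leaving $330.

$330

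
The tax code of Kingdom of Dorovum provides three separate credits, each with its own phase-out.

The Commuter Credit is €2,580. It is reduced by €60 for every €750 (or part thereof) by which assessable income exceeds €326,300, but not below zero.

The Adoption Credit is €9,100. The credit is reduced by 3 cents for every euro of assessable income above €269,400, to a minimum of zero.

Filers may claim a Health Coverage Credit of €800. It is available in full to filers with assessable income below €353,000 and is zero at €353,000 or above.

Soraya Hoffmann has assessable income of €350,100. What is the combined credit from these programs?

Commuter Credit: income exceeds €326,300 by €23,800, which is 32 full-or-partial €750 increments; reduction = 32 × €60 = €1,920, leaving €660.
Adoption Credit: 3% of the €80,700 excess over €269,400 is €2,421; credit = €9,100 − €2,421 = €6,679.
Health Coverage Credit: €350,100 is below the €353,000 cutoff, so the full €800 applies.
Total: €660 + €6,679 + €800 = €8,139.

€8,139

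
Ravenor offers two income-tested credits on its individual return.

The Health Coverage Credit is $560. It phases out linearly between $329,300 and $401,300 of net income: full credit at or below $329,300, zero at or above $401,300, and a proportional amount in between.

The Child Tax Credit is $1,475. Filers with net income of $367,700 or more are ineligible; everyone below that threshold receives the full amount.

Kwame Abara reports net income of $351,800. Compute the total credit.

$1,860

Health Coverage Credit: $351,800 is $22,500 into a $72,000 phase-out range, leaving 49,500/72,000 of the credit: $560 × 49,500/72,000 = $385.
Child Tax Credit: $351,800 is below the $367,700 cutoff, so the full $1,475 applies.
Total: $385 + $1,475 = $1,860.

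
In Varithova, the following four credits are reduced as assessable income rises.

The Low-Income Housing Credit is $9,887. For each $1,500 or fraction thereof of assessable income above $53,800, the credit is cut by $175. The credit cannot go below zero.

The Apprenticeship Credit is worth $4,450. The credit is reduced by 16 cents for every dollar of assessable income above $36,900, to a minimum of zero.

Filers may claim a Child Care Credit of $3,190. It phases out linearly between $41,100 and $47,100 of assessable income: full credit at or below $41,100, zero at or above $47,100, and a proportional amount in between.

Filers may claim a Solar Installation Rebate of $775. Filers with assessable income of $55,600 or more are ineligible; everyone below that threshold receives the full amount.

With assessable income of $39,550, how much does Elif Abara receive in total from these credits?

$17,878

Low-Income Housing Credit: $39,550 is at or below the $53,800 threshold, so the full $9,887 applies.
Apprenticeship Credit: 16% of the $2,650 excess over $36,900 is $424; credit = $4,450 − $424 = $4,026.
Child Care Credit: $39,550 is at or below the $41,100 threshold, so the full $3,190 applies.
Solar Installation Rebate: $39,550 is below the $55,600 cutoff, so the full $775 applies.
Total: $9,887 + $4,026 + $3,190 + $775 = $17,878.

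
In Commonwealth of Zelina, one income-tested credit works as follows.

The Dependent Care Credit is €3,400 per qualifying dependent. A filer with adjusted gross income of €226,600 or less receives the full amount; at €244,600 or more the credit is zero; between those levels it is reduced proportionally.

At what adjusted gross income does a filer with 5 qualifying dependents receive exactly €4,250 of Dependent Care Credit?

€240,100

Full credit = 5 × €3,400 = €17,000.
€4,250 is 4,250/17,000 of the full €17,000, so 12,750/17,000 of the €18,000 range has been used: income = €226,600 + €18,000 × 12,750/17,000 = €240,100.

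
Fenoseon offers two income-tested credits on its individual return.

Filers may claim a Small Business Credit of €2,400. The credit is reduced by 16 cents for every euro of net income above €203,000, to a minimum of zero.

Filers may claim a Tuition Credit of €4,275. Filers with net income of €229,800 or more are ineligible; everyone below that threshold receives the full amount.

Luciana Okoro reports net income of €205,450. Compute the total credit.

€6,283

Small Business Credit: 16% of the €2,450 excess over €203,000 is €392; credit = €2,400 − €392 = €2,008.
Tuition Credit: €205,450 is below the €229,800 cutoff, so the full €4,275 applies.
Total: €2,008 + €4,275 = €6,283.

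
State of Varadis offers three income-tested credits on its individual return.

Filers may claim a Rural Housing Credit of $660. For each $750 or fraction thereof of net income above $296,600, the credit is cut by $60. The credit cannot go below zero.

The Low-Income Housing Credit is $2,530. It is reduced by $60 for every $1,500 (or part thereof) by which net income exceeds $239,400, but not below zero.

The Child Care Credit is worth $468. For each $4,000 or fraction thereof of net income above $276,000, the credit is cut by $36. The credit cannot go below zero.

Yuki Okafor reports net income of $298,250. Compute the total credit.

Rural Housing Credit: income exceeds $296,600 by $1,650, which is 3 full-or-partial $750 increments; reduction = 3 × $60 = $180, leaving $480.
Low-Income Housing Credit: income exceeds $239,400 by $58,850, which is 40 full-or-partial $1,500 increments; reduction = 40 × $60 = $2,400, leaving $130.
Child Care Credit: income exceeds $276,000 by $22,250, which is 6 full-or-partial $4,000 increments; reduction = 6 × $36 = $216, leaving $252.
Total: $480 + $130 + $252 = $862.

$862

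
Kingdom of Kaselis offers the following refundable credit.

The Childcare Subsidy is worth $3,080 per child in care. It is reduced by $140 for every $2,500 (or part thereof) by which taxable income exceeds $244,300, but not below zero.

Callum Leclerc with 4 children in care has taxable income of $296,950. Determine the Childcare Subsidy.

Childcare Subsidy: base = 4 × $3,080 = $12,320. income exceeds $244,300 by $52,650, which is 22 full-or-partial $2,500 increments; reduction = 22 × $140 = $3,080, leaving $9,240.

$9,240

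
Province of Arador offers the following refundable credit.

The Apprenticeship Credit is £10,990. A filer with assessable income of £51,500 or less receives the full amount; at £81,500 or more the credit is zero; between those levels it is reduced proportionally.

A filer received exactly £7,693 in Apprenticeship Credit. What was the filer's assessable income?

£7,693 is 7,693/10,990 of the full £10,990, so 3,297/10,990 of the £30,000 range has been used: income = £51,500 + £30,000 × 3,297/10,990 = £60,500.

£60,500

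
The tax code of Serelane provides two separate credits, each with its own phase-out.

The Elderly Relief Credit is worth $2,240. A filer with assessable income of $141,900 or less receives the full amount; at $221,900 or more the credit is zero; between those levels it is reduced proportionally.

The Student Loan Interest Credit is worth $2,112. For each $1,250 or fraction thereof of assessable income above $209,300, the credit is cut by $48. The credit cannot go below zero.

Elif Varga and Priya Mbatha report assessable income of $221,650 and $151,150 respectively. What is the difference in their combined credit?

$2,454

Elif ($221,650): Elderly Relief Credit: $221,650 is $79,750 into a $80,000 phase-out range, leaving 250/80,000 of the credit: $2,240 × 250/80,000 = $7. Student Loan Interest Credit: income exceeds $209,300 by $12,350, which is 10 full-or-partial $1,250 increments; reduction = 10 × $48 = $480, leaving $1,632. total $7 + $1,632 = $1,639
Priya ($151,150): Elderly Relief Credit: $151,150 is $9,250 into a $80,000 phase-out range, leaving 70,750/80,000 of the credit: $2,240 × 70,750/80,000 = $1,981. Student Loan Interest Credit: $151,150 is at or below the $209,300 threshold, so the full $2,112 applies. total $1,981 + $2,112 = $4,093
Difference: |$1,639 − $4,093| = $2,454.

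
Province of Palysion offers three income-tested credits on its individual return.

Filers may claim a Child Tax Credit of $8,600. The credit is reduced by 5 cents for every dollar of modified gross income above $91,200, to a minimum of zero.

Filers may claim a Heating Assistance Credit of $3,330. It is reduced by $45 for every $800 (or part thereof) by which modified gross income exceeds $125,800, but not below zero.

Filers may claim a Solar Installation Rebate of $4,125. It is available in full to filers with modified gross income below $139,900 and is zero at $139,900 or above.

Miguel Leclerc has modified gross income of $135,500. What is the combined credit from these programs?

$13,255

Child Tax Credit: 5% of the $44,300 excess over $91,200 is $2,215; credit = $8,600 − $2,215 = $6,385.
Heating Assistance Credit: income exceeds $125,800 by $9,700, which is 13 full-or-partial $800 increments; reduction = 13 × $45 = $585, leaving $2,745.
Solar Installation Rebate: $135,500 is below the $139,900 cutoff, so the full $4,125 applies.
Total: $6,385 + $2,745 + $4,125 = $13,255.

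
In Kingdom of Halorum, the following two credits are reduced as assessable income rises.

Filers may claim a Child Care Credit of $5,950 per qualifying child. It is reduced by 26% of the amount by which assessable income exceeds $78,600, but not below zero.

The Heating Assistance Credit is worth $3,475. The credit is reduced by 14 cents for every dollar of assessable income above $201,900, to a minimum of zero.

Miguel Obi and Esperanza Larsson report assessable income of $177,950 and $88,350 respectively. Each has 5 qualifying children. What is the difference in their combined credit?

Miguel ($177,950): Child Care Credit: base = 5 × $5,950 = $29,750. 26% of the $99,350 excess over $78,600 is $25,831; credit = $29,750 − $25,831 = $3,919. Heating Assistance Credit: $177,950 is at or below the $201,900 threshold, so the full $3,475 applies. total $3,919 + $3,475 = $7,394
Esperanza ($88,350): Child Care Credit: base = 5 × $5,950 = $29,750. 26% of the $9,750 excess over $78,600 is $2,535; credit = $29,750 − $2,535 = $27,215. Heating Assistance Credit: $88,350 is at or below the $201,900 threshold, so the full $3,475 applies. total $27,215 + $3,475 = $30,690
Difference: |$7,394 − $30,690| = $23,296.

$23,296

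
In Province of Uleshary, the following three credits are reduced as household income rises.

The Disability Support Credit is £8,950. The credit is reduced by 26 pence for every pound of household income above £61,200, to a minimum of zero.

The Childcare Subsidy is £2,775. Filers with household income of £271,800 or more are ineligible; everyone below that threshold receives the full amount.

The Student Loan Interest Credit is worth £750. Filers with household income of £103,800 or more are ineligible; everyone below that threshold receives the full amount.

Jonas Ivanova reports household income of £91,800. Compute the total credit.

Disability Support Credit: 26% of the £30,600 excess over £61,200 is £7,956; credit = £8,950 − £7,956 = £994.
Childcare Subsidy: £91,800 is below the £271,800 cutoff, so the full £2,775 applies.
Student Loan Interest Credit: £91,800 is below the £103,800 cutoff, so the full £750 applies.
Total: £994 + £2,775 + £750 = £4,519.

£4,519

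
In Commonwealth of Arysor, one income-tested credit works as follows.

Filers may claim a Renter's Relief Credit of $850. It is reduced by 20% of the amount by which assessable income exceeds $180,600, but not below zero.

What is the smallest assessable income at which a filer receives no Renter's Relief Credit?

The credit falls by 20% of each dollar above $180,600, so it reaches zero when the excess is $850 / 20% = $4,250: income = $180,600 + $4,250 = $184,850.

$184,850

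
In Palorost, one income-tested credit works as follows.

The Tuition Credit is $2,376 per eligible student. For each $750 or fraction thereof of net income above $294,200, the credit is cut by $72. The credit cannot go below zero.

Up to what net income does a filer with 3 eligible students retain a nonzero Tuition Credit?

Full credit = 3 × $2,376 = $7,128.
After 98 increments the reduction is 98 × $72 = $7,056, leaving $72; one more increment wipes it out. Increment 98 ends at excess 98 × $750 = $73,500, so the highest qualifying income is $294,200 + $73,500 = $367,700.

$367,700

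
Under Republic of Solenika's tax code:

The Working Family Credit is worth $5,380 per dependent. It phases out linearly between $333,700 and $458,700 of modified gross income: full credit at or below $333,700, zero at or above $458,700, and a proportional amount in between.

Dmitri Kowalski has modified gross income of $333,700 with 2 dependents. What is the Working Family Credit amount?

$10,760

Working Family Credit: base = 2 × $5,380 = $10,760. $333,700 is at or below the $333,700 threshold, so the full $10,760 applies.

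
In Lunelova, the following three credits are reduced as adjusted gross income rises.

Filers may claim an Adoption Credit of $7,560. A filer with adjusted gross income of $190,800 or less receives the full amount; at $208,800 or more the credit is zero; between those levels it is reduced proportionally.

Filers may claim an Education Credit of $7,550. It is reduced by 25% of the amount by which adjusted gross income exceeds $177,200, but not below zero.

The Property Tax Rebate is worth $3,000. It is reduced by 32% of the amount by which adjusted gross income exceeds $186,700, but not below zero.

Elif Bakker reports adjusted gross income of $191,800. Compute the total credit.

Adoption Credit: $191,800 is $1,000 into a $18,000 phase-out range, leaving 17,000/18,000 of the credit: $7,560 × 17,000/18,000 = $7,140.
Education Credit: 25% of the $14,600 excess over $177,200 is $3,650; credit = $7,550 − $3,650 = $3,900.
Property Tax Rebate: 32% of the $5,100 excess over $186,700 is $1,632; credit = $3,000 − $1,632 = $1,368.
Total: $7,140 + $3,900 + $1,368 = $12,408.

$12,408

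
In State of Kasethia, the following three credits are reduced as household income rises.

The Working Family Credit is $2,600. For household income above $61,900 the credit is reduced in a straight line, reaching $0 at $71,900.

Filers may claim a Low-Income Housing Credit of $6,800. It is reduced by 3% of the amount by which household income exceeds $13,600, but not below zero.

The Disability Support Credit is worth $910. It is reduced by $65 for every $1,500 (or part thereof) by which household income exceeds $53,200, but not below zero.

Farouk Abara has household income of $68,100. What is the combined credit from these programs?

Working Family Credit: $68,100 is $6,200 into a $10,000 phase-out range, leaving 3,800/10,000 of the credit: $2,600 × 3,800/10,000 = $988.
Low-Income Housing Credit: 3% of the $54,500 excess over $13,600 is $1,635; credit = $6,800 − $1,635 = $5,165.
Disability Support Credit: income exceeds $53,200 by $14,900, which is 10 full-or-partial $1,500 increments; reduction = 10 × $65 = $650, leaving $260.
Total: $988 + $5,165 + $260 = $6,413.

$6,413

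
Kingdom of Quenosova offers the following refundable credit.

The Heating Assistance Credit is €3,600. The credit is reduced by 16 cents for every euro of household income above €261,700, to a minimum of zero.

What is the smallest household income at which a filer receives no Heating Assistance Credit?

The credit falls by 16% of each euro above €261,700, so it reaches zero when the excess is €3,600 / 16% = €22,500: income = €261,700 + €22,500 = €284,200.

€284,200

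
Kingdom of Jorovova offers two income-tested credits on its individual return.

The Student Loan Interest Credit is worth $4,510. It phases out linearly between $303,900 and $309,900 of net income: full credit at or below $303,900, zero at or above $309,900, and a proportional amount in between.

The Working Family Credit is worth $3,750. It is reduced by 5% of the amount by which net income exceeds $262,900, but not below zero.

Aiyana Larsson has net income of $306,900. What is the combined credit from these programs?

$3,805

Student Loan Interest Credit: $306,900 is $3,000 into a $6,000 phase-out range, leaving 3,000/6,000 of the credit: $4,510 × 3,000/6,000 = $2,255.
Working Family Credit: 5% of the $44,000 excess over $262,900 is $2,200; credit = $3,750 − $2,200 = $1,550.
Total: $2,255 + $1,550 = $3,805.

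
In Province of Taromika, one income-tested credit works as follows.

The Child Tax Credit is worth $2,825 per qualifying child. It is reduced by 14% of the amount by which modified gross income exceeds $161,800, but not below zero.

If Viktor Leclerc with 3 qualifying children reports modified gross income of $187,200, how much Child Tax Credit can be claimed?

Child Tax Credit: base = 3 × $2,825 = $8,475. 14% of the $25,400 excess over $161,800 is $3,556; credit = $8,475 − $3,556 = $4,919.

$4,919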